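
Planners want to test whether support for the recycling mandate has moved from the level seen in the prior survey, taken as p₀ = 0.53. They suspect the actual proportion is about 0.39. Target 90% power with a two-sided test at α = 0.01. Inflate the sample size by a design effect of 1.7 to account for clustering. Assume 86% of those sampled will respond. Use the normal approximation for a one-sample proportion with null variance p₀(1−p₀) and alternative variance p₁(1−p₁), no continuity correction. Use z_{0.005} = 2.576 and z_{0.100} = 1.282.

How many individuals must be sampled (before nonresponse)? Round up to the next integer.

n = 369

n = [z_{α/2}·√(p₀q₀) + z_β·√(p₁q₁)]² / (p₁ − p₀)²
  = [2.576·√(0.53·0.47) + 1.282·√(0.39·0.61)]² / (-0.14)²
  = [2.576·0.4991 + 1.282·0.4877]² / 0.0196
  = [1.9110]² / 0.0196
  = 186.32
Design effect: 1.7 × 186.32 = 316.74.
Adjust for 86% response: 316.74 / 0.86 = 368.30.
Round up → n = 369.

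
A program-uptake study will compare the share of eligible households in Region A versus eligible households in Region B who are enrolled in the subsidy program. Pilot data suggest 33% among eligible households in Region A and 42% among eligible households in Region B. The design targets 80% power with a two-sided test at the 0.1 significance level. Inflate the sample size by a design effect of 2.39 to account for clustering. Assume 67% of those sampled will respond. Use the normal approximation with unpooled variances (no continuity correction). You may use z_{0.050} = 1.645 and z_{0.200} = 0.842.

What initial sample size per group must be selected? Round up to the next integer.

n = 1266 per group

n = (z_{α/2} + z_β)² · [p₁(1−p₁) + p₂(1−p₂)] / (p₁ − p₂)²
  = (1.645 + 0.842)² · (0.33·0.67 + 0.42·0.58) / (-0.09)²
  = (2.487)² · (0.2211 + 0.2436) / 0.0081
  = 6.1852 · 0.4647 / 0.0081
  = 354.85
Design effect: 2.39 × 354.85 = 848.08.
Adjust for 67% response: 848.08 / 0.67 = 1265.79.
Round up → n = 1266 per group.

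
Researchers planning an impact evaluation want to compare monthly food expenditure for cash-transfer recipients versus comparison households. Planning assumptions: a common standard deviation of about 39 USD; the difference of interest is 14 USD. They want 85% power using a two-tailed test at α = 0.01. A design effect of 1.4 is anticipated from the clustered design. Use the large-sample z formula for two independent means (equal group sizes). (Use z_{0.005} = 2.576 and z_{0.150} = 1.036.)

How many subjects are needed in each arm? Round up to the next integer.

n = 284 per group

n = (z_{α/2} + z_β)² · (σ₁² + σ₂²) / δ²
  = (2.576 + 1.036)² · (2·39² = 3042) / 14²
  = 13.0465 · 3042 / 196
  = 202.49
Design effect: 1.4 × 202.49 = 283.48.
Round up → n = 284 per group.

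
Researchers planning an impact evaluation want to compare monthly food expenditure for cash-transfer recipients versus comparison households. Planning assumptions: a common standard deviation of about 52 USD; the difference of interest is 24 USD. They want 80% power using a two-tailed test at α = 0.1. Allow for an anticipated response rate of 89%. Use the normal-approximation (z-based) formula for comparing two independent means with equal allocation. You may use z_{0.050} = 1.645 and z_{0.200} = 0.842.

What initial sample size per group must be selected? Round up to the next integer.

n = 66 per group

n = (z_{α/2} + z_β)² · (σ₁² + σ₂²) / δ²
  = (1.645 + 0.842)² · (2·52² = 5408) / 24²
  = 6.1852 · 5408 / 576
  = 58.07
Adjust for 89% response: 58.07 / 0.89 = 65.25.
Round up → n = 66 per group.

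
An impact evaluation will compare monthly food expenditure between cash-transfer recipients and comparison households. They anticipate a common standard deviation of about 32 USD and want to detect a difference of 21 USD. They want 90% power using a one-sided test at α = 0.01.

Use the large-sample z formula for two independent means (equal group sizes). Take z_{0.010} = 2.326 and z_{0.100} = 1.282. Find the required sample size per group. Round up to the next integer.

n = (z_α + z_β)² · (σ₁² + σ₂²) / δ²
  = (2.326 + 1.282)² · (2·32² = 2048) / 21²
  = 13.0177 · 2048 / 441
  = 60.45
Round up → n = 61 per group.

n = 61 per group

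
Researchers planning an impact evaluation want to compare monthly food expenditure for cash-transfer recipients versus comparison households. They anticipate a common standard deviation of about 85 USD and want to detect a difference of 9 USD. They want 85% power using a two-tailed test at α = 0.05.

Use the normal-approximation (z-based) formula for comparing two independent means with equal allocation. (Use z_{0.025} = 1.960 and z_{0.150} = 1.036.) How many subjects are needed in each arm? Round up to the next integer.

n = (z_{α/2} + z_β)² · (σ₁² + σ₂²) / δ²
  = (1.960 + 1.036)² · (2·85² = 14450) / 9²
  = 8.9760 · 14450 / 81
  = 1601.28
Round up → n = 1602 per group.

n = 1602 per group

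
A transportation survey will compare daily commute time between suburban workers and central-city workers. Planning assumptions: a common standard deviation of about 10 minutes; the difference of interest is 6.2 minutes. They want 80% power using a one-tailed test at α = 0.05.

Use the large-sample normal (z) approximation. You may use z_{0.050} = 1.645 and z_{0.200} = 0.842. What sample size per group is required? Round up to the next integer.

n = (z_α + z_β)² · (σ₁² + σ₂²) / δ²
  = (1.645 + 0.842)² · (2·10² = 200) / 6.2²
  = 6.1852 · 200 / 38.44
  = 32.18
Round up → n = 33 per group.

n = 33 per group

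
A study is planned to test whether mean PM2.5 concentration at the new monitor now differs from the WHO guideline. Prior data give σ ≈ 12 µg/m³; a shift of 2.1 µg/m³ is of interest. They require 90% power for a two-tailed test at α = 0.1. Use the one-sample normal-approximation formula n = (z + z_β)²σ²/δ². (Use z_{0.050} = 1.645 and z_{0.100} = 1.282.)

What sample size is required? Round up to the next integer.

n = 280

n = (z_{α/2} + z_β)² · σ² / δ²
  = (1.645 + 1.282)² · 12² / 2.1²
  = 8.5673 · 144 / 4.41
  = 279.75
Round up → n = 280.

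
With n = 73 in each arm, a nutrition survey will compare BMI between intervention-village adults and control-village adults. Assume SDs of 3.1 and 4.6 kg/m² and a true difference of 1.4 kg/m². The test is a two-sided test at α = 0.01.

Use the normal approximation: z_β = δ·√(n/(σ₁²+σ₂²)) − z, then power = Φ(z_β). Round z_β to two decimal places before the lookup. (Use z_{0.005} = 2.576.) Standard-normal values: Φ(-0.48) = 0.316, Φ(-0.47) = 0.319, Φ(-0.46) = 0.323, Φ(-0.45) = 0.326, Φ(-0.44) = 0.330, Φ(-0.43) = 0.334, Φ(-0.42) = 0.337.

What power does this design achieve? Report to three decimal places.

z_β = δ·√(n/(σ₁²+σ₂²)) − z_{α/2}
    = 1.4 · √(73/30.77) − 2.576
    = 1.4 · 1.54027 − 2.576
    = 2.1564 − 2.576 = -0.4196 → -0.42
Power = Φ(-0.42) = 0.337.

Power ≈ 0.337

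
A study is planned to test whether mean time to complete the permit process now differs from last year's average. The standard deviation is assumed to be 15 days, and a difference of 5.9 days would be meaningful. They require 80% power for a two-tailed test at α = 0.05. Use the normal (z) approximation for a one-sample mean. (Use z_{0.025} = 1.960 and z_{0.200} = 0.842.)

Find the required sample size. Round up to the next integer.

n = 51

n = (z_{α/2} + z_β)² · σ² / δ²
  = (1.960 + 0.842)² · 15² / 5.9²
  = 7.8512 · 225 / 34.81
  = 50.75
Round up → n = 51.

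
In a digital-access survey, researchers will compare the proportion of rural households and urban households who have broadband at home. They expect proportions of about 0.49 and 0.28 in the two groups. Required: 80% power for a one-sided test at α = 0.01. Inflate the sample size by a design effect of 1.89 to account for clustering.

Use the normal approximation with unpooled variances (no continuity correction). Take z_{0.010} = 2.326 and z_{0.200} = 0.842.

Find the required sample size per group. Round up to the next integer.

n = 195 per group

n = (z_α + z_β)² · [p₁(1−p₁) + p₂(1−p₂)] / (p₁ − p₂)²
  = (2.326 + 0.842)² · (0.49·0.51 + 0.28·0.72) / (0.21)²
  = (3.168)² · (0.2499 + 0.2016) / 0.0441
  = 10.0362 · 0.4515 / 0.0441
  = 102.75
Design effect: 1.89 × 102.75 = 194.20.
Round up → n = 195 per group.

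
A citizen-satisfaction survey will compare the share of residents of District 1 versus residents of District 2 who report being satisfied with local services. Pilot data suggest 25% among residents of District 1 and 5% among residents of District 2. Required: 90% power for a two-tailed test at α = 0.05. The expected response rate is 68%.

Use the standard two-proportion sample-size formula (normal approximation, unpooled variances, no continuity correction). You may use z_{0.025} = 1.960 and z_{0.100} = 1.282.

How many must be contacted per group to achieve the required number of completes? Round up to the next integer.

n = 91 per group

n = (z_{α/2} + z_β)² · [p₁(1−p₁) + p₂(1−p₂)] / (p₁ − p₂)²
  = (1.960 + 1.282)² · (0.25·0.75 + 0.05·0.95) / (0.20)²
  = (3.242)² · (0.1875 + 0.0475) / 0.0400
  = 10.5106 · 0.2350 / 0.0400
  = 61.75
Adjust for 68% response: 61.75 / 0.68 = 90.81.
Round up → n = 91 per group.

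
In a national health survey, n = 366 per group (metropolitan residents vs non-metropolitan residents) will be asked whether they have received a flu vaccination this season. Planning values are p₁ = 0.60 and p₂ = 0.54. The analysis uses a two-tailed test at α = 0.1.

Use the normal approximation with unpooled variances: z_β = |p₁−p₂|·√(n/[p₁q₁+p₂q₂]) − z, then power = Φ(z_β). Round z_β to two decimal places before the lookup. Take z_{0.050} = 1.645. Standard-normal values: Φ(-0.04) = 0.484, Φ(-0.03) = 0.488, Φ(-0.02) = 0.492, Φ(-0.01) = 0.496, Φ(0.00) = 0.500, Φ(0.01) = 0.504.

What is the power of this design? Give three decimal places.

z_β = |p₁−p₂|·√(n/[p₁q₁+p₂q₂]) − z_{α/2}
    = 0.06 · √(366/0.4884) − 1.645
    = 0.06 · 27.3749 − 1.645
    = 1.6425 − 1.645 = -0.0025 → -0.00
Power = Φ(-0.00) = 0.500.

Power ≈ 0.500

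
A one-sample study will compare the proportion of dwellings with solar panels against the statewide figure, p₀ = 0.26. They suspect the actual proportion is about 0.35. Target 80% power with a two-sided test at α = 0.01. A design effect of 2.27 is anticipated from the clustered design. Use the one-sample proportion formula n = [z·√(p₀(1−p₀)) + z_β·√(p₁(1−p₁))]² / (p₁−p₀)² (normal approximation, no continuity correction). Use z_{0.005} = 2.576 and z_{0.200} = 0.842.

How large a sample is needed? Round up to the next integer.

n = [z_{α/2}·√(p₀q₀) + z_β·√(p₁q₁)]² / (p₁ − p₀)²
  = [2.576·√(0.26·0.74) + 0.842·√(0.35·0.65)]² / (0.09)²
  = [2.576·0.4386 + 0.842·0.4770]² / 0.0081
  = [1.5315]² / 0.0081
  = 289.58
Design effect: 2.27 × 289.58 = 657.34.
Round up → n = 658.

n = 658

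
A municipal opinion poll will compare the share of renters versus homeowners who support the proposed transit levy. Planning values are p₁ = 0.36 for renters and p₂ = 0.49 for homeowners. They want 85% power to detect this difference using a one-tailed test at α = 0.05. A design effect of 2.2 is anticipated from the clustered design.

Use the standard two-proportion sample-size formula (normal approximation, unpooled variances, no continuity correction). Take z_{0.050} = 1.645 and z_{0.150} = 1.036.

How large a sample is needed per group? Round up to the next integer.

n = 450 per group

n = (z_α + z_β)² · [p₁(1−p₁) + p₂(1−p₂)] / (p₁ − p₂)²
  = (1.645 + 1.036)² · (0.36·0.64 + 0.49·0.51) / (-0.13)²
  = (2.681)² · (0.2304 + 0.2499) / 0.0169
  = 7.1878 · 0.4803 / 0.0169
  = 204.28
Design effect: 2.2 × 204.28 = 449.41.
Round up → n = 450 per group.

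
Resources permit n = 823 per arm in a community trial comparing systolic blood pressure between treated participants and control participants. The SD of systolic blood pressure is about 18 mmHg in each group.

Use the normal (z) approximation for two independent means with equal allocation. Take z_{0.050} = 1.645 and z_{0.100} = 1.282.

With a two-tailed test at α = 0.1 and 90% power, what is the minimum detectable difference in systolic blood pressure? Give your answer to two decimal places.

δ = (z_{α/2} + z_β) · √((σ₁²+σ₂²)/n)
  = (1.645 + 1.282) · √(648/823)
  = 2.927 · √0.78736
  = 2.927 · 0.8873
  = 2.5972

Minimum detectable difference ≈ 2.60 mmHg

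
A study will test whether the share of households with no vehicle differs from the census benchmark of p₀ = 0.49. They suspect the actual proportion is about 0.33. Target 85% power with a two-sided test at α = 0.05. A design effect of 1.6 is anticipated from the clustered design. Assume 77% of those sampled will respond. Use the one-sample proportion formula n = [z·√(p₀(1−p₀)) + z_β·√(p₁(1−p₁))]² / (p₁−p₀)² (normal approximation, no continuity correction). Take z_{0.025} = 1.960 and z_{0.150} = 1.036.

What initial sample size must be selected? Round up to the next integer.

n = 175

n = [z_{α/2}·√(p₀q₀) + z_β·√(p₁q₁)]² / (p₁ − p₀)²
  = [1.960·√(0.49·0.51) + 1.036·√(0.33·0.67)]² / (-0.16)²
  = [1.960·0.4999 + 1.036·0.4702]² / 0.0256
  = [1.4669]² / 0.0256
  = 84.06
Design effect: 1.6 × 84.06 = 134.50.
Adjust for 77% response: 134.50 / 0.77 = 174.67.
Round up → n = 175.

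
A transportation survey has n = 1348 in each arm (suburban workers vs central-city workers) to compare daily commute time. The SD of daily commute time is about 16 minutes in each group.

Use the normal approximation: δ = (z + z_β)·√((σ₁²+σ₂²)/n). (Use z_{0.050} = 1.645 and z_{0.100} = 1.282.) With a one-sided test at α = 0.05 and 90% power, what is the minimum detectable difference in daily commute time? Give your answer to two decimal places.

Minimum detectable difference ≈ 1.80 minutes

δ = (z_α + z_β) · √((σ₁²+σ₂²)/n)
  = (1.645 + 1.282) · √(512/1348)
  = 2.927 · √0.37982
  = 2.927 · 0.6163
  = 1.8039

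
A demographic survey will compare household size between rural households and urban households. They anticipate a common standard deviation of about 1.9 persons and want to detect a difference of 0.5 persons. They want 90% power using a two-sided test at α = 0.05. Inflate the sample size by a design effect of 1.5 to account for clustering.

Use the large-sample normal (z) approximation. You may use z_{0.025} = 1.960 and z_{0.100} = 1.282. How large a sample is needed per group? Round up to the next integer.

n = (z_{α/2} + z_β)² · (σ₁² + σ₂²) / δ²
  = (1.960 + 1.282)² · (2·1.9² = 7.22) / 0.5²
  = 10.5106 · 7.22 / 0.25
  = 303.55
Design effect: 1.5 × 303.55 = 455.32.
Round up → n = 456 per group.

n = 456 per group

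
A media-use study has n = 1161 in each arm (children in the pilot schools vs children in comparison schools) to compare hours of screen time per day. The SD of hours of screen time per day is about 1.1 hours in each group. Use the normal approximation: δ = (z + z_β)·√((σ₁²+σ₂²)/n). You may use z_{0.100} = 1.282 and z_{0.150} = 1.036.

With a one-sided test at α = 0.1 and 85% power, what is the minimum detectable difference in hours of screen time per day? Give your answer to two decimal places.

Minimum detectable difference ≈ 0.11 hours

δ = (z_α + z_β) · √((σ₁²+σ₂²)/n)
  = (1.282 + 1.036) · √(2.42/1161)
  = 2.318 · √0.00208
  = 2.318 · 0.0457
  = 0.1058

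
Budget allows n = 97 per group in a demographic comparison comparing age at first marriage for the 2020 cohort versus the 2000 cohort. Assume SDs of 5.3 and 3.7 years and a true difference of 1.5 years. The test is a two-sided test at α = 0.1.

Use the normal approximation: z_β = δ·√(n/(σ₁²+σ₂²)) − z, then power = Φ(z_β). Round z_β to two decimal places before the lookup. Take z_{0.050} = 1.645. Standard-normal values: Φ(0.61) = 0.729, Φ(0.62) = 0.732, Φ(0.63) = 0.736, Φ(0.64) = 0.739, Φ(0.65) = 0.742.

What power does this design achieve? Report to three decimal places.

z_β = δ·√(n/(σ₁²+σ₂²)) − z_{α/2}
    = 1.5 · √(97/41.78) − 1.645
    = 1.5 · 1.52371 − 1.645
    = 2.2856 − 1.645 = 0.6406 → 0.64
Power = Φ(0.64) = 0.739.

Power ≈ 0.739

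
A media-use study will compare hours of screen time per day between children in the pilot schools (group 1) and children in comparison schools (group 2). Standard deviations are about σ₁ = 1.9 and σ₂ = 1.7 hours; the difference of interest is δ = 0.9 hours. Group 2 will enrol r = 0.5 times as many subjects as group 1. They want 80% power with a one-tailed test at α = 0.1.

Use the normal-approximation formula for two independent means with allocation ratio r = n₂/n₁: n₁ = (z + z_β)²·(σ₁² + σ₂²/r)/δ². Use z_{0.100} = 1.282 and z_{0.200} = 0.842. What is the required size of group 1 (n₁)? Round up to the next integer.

n₁ = 53

n₁ = (z_α + z_β)² · (σ₁² + σ₂²/r) / δ²
   = (1.282 + 0.842)² · (1.9² + 1.7²/0.5) / 0.9²
   = 4.5114 · (3.61 + 5.78) / 0.81
   = 4.5114 · 9.39 / 0.81
   = 52.30
Round up → n₁ = 53; n₂ = r·n₁ = 0.5 × 53 = 27.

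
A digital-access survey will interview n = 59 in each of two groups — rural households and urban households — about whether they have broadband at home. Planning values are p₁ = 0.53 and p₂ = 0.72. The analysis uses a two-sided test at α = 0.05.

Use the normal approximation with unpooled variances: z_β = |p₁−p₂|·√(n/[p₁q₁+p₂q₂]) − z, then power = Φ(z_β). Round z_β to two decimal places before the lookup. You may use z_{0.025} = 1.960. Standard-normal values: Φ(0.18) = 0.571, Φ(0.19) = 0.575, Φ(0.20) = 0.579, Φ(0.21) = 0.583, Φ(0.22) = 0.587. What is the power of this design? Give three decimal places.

Power ≈ 0.583

z_β = |p₁−p₂|·√(n/[p₁q₁+p₂q₂]) − z_{α/2}
    = 0.19 · √(59/0.4507) − 1.960
    = 0.19 · 11.4415 − 1.960
    = 2.1739 − 1.960 = 0.2139 → 0.21
Power = Φ(0.21) = 0.583.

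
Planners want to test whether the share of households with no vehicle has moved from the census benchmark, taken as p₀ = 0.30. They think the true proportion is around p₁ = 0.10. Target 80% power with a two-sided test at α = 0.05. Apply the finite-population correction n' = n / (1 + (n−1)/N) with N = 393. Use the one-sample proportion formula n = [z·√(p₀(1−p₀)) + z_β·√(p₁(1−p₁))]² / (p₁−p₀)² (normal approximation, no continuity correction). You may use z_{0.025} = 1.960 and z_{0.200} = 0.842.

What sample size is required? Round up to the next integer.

n = 31

n = [z_{α/2}·√(p₀q₀) + z_β·√(p₁q₁)]² / (p₁ − p₀)²
  = [1.960·√(0.30·0.70) + 0.842·√(0.10·0.90)]² / (-0.20)²
  = [1.960·0.4583 + 0.842·0.3000]² / 0.0400
  = [1.1508]² / 0.0400
  = 33.11
Finite-population correction (N = 393): 33.11 / (1 + (33.11 − 1)/393) = 30.61.
Round up → n = 31.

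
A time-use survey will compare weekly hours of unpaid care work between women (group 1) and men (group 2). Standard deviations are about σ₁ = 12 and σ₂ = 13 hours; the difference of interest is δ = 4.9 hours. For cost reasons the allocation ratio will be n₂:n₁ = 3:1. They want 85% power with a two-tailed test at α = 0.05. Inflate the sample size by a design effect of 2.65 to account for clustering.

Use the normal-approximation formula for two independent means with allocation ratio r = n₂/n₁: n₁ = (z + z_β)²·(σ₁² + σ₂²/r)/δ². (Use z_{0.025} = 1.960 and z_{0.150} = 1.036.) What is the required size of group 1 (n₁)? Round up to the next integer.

n₁ = 199

n₁ = (z_{α/2} + z_β)² · (σ₁² + σ₂²/r) / δ²
   = (1.960 + 1.036)² · (12² + 13²/3) / 4.9²
   = 8.9760 · (144 + 56.3333) / 24.01
   = 8.9760 · 200.3333 / 24.01
   = 74.89
Design effect: 2.65 × 74.89 = 198.47.
Round up → n₁ = 199; n₂ = r·n₁ = 3 × 199 = 597.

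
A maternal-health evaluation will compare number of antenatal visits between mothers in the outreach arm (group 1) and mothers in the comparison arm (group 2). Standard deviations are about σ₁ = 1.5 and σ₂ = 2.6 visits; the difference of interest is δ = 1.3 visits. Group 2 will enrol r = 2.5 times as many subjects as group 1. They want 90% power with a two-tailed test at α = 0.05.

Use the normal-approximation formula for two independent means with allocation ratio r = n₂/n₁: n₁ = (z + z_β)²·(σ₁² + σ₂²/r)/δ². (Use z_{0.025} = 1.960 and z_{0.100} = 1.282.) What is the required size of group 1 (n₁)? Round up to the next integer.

n₁ = 31

n₁ = (z_{α/2} + z_β)² · (σ₁² + σ₂²/r) / δ²
   = (1.960 + 1.282)² · (1.5² + 2.6²/2.5) / 1.3²
   = 10.5106 · (2.25 + 2.704) / 1.69
   = 10.5106 · 4.954 / 1.69
   = 30.81
Round up → n₁ = 31; n₂ = r·n₁ = 2.5 × 31 = 78.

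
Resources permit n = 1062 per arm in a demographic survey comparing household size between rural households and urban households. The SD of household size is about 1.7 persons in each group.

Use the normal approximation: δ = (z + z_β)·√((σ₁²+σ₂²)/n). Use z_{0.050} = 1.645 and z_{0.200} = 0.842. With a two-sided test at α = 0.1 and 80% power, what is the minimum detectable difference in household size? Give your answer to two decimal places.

δ = (z_{α/2} + z_β) · √((σ₁²+σ₂²)/n)
  = (1.645 + 0.842) · √(5.78/1062)
  = 2.487 · √0.00544
  = 2.487 · 0.0738
  = 0.1835

Minimum detectable difference ≈ 0.18 persons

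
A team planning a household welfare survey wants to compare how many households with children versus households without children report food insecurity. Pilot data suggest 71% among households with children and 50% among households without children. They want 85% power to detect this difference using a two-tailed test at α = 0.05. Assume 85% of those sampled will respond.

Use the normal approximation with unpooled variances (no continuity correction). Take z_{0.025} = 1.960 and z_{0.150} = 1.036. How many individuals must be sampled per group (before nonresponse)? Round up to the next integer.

n = 110 per group

n = (z_{α/2} + z_β)² · [p₁(1−p₁) + p₂(1−p₂)] / (p₁ − p₂)²
  = (1.960 + 1.036)² · (0.71·0.29 + 0.50·0.50) / (0.21)²
  = (2.996)² · (0.2059 + 0.2500) / 0.0441
  = 8.9760 · 0.4559 / 0.0441
  = 92.79
Adjust for 85% response: 92.79 / 0.85 = 109.17.
Round up → n = 110 per group.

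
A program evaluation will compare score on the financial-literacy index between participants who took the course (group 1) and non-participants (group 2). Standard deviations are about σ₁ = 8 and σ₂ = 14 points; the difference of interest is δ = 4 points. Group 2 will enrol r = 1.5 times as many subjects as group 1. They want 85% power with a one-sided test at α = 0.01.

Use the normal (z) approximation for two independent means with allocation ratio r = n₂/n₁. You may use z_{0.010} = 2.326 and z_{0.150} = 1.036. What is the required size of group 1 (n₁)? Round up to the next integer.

n₁ = (z_α + z_β)² · (σ₁² + σ₂²/r) / δ²
   = (2.326 + 1.036)² · (8² + 14²/1.5) / 4²
   = 11.3030 · (64 + 130.6667) / 16
   = 11.3030 · 194.6667 / 16
   = 137.52
Round up → n₁ = 138; n₂ = r·n₁ = 1.5 × 138 = 207.

n₁ = 138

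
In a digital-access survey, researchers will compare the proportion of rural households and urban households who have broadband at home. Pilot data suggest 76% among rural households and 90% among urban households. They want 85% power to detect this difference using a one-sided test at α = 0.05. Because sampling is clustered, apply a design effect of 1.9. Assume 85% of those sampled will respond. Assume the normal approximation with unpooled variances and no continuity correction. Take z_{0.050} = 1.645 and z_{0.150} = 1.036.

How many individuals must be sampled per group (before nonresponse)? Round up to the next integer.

n = 224 per group

n = (z_α + z_β)² · [p₁(1−p₁) + p₂(1−p₂)] / (p₁ − p₂)²
  = (1.645 + 1.036)² · (0.76·0.24 + 0.90·0.10) / (-0.14)²
  = (2.681)² · (0.1824 + 0.0900) / 0.0196
  = 7.1878 · 0.2724 / 0.0196
  = 99.90
Design effect: 1.9 × 99.90 = 189.80.
Adjust for 85% response: 189.80 / 0.85 = 223.30.
Round up → n = 224 per group.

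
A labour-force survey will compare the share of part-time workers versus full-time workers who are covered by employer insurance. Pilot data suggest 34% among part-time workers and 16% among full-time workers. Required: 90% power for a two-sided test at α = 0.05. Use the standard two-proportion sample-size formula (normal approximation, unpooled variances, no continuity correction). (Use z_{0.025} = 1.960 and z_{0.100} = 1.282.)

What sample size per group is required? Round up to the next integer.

n = 117 per group

n = (z_{α/2} + z_β)² · [p₁(1−p₁) + p₂(1−p₂)] / (p₁ − p₂)²
  = (1.960 + 1.282)² · (0.34·0.66 + 0.16·0.84) / (0.18)²
  = (3.242)² · (0.2244 + 0.1344) / 0.0324
  = 10.5106 · 0.3588 / 0.0324
  = 116.39
Round up → n = 117 per group.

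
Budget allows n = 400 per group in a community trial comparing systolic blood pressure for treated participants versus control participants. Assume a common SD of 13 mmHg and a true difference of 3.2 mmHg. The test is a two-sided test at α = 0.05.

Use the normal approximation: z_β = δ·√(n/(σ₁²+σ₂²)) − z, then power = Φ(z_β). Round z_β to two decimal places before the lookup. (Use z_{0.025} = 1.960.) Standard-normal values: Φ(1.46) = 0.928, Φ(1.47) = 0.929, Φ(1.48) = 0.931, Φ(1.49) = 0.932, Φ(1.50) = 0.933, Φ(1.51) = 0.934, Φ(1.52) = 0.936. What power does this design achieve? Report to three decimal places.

z_β = δ·√(n/(σ₁²+σ₂²)) − z_{α/2}
    = 3.2 · √(400/338) − 1.960
    = 3.2 · 1.08786 − 1.960
    = 3.4811 − 1.960 = 1.5211 → 1.52
Power = Φ(1.52) = 0.936.

Power ≈ 0.936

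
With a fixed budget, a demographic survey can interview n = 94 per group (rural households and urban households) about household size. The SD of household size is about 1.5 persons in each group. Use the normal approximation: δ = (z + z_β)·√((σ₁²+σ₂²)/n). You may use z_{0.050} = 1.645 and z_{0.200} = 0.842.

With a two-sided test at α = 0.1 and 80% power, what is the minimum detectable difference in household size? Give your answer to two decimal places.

Minimum detectable difference ≈ 0.54 persons

δ = (z_{α/2} + z_β) · √((σ₁²+σ₂²)/n)
  = (1.645 + 0.842) · √(4.5/94)
  = 2.487 · √0.04787
  = 2.487 · 0.2188
  = 0.5441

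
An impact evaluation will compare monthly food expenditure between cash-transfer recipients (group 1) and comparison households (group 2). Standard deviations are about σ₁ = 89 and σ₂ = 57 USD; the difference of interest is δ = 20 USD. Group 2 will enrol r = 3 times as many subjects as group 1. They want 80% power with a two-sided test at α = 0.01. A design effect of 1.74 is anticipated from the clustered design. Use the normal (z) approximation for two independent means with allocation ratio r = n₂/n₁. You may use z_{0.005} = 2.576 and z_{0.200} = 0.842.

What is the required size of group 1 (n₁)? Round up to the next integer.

n₁ = 458

n₁ = (z_{α/2} + z_β)² · (σ₁² + σ₂²/r) / δ²
   = (2.576 + 0.842)² · (89² + 57²/3) / 20²
   = 11.6827 · (7921 + 1083) / 400
   = 11.6827 · 9004 / 400
   = 262.98
Design effect: 1.74 × 262.98 = 457.58.
Round up → n₁ = 458; n₂ = r·n₁ = 3 × 458 = 1374.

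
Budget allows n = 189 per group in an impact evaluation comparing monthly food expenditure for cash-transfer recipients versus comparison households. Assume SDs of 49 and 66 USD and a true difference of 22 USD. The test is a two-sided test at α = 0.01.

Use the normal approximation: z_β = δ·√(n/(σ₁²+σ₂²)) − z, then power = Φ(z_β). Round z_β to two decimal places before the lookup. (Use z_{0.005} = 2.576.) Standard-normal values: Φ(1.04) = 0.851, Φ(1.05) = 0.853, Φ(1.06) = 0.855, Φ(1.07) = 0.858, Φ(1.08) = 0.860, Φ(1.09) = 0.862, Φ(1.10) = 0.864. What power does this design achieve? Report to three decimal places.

z_β = δ·√(n/(σ₁²+σ₂²)) − z_{α/2}
    = 22 · √(189/6757) − 2.576
    = 22 · 0.16725 − 2.576
    = 3.6794 − 2.576 = 1.1034 → 1.10
Power = Φ(1.10) = 0.864.

Power ≈ 0.864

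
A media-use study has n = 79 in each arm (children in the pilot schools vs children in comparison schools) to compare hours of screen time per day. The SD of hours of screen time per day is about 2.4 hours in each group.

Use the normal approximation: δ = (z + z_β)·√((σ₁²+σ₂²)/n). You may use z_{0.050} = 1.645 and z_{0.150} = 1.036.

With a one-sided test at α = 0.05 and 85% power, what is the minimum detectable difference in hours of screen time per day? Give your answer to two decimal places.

δ = (z_α + z_β) · √((σ₁²+σ₂²)/n)
  = (1.645 + 1.036) · √(11.52/79)
  = 2.681 · √0.14582
  = 2.681 · 0.3819
  = 1.0238

Minimum detectable difference ≈ 1.02 hours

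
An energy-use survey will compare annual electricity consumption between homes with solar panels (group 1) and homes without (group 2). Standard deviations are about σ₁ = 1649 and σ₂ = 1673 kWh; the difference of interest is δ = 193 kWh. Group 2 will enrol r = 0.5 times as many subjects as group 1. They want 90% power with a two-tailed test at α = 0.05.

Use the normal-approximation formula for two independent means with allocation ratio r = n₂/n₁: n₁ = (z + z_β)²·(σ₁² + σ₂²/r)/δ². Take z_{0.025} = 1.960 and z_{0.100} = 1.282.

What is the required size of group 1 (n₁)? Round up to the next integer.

n₁ = (z_{α/2} + z_β)² · (σ₁² + σ₂²/r) / δ²
   = (1.960 + 1.282)² · (1649² + 1673²/0.5) / 193²
   = 10.5106 · (2719201 + 5597858) / 37249
   = 10.5106 · 8317059 / 37249
   = 2346.83
Round up → n₁ = 2347; n₂ = r·n₁ = 0.5 × 2347 = 1174.

n₁ = 2347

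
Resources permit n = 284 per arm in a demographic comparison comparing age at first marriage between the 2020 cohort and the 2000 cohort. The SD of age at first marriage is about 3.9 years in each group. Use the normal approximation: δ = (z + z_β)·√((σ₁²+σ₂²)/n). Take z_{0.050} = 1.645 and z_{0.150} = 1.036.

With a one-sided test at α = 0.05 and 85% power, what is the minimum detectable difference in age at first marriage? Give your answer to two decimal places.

Minimum detectable difference ≈ 0.88 years

δ = (z_α + z_β) · √((σ₁²+σ₂²)/n)
  = (1.645 + 1.036) · √(30.42/284)
  = 2.681 · √0.10711
  = 2.681 · 0.3273
  = 0.8774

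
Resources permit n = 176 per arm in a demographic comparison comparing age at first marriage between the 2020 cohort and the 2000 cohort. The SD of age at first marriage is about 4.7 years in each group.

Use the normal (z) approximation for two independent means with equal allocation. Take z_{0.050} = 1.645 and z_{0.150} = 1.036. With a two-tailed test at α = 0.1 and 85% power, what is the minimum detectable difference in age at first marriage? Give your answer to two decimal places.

Minimum detectable difference ≈ 1.34 years

δ = (z_{α/2} + z_β) · √((σ₁²+σ₂²)/n)
  = (1.645 + 1.036) · √(44.18/176)
  = 2.681 · √0.25102
  = 2.681 · 0.5010
  = 1.3432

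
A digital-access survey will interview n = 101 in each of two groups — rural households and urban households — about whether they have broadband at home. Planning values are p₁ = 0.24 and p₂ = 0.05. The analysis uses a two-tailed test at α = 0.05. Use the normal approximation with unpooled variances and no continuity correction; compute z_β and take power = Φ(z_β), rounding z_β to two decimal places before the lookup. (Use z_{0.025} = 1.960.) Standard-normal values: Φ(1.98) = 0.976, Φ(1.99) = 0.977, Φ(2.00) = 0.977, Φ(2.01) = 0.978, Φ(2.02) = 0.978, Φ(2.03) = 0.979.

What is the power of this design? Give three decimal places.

Power ≈ 0.978

z_β = |p₁−p₂|·√(n/[p₁q₁+p₂q₂]) − z_{α/2}
    = 0.19 · √(101/0.2299) − 1.960
    = 0.19 · 20.9600 − 1.960
    = 3.9824 − 1.960 = 2.0224 → 2.02
Power = Φ(2.02) = 0.978.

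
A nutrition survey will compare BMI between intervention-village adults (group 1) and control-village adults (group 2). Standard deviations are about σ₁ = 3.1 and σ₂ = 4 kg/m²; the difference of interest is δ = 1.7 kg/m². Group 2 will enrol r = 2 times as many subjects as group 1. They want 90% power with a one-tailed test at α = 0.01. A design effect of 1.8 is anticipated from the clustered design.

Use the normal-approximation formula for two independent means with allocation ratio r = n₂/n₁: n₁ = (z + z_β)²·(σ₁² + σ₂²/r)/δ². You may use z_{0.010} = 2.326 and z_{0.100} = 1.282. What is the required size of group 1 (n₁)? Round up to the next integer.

n₁ = (z_α + z_β)² · (σ₁² + σ₂²/r) / δ²
   = (2.326 + 1.282)² · (3.1² + 4²/2) / 1.7²
   = 13.0177 · (9.61 + 8) / 2.89
   = 13.0177 · 17.61 / 2.89
   = 79.32
Design effect: 1.8 × 79.32 = 142.78.
Round up → n₁ = 143; n₂ = r·n₁ = 2 × 143 = 286.

n₁ = 143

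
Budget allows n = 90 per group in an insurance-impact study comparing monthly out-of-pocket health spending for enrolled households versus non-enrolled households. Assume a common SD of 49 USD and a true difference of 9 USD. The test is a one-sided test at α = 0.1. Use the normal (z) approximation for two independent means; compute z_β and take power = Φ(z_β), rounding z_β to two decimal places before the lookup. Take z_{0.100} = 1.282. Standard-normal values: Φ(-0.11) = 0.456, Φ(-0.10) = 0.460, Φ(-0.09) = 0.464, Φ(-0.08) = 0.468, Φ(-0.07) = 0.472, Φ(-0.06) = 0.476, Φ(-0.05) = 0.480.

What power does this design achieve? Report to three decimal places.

Power ≈ 0.480

z_β = δ·√(n/(σ₁²+σ₂²)) − z_α
    = 9 · √(90/4802) − 1.282
    = 9 · 0.13690 − 1.282
    = 1.2321 − 1.282 = -0.0499 → -0.05
Power = Φ(-0.05) = 0.480.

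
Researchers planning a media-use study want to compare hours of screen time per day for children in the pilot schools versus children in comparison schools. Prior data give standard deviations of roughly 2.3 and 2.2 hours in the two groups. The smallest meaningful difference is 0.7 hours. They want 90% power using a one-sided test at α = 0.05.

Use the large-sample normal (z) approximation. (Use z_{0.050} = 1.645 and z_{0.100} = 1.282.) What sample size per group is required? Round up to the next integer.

n = (z_α + z_β)² · (σ₁² + σ₂²) / δ²
  = (1.645 + 1.282)² · (2.3² + 2.2² = 10.13) / 0.7²
  = 8.5673 · 10.13 / 0.49
  = 177.12
Round up → n = 178 per group.

n = 178 per group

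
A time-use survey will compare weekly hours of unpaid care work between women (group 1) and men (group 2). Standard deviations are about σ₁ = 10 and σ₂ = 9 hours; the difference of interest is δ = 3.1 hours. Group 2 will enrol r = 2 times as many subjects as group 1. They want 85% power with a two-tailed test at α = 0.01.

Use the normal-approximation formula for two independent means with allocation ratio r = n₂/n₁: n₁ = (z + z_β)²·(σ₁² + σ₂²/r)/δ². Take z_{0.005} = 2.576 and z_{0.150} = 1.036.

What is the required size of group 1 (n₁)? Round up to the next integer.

n₁ = 191

n₁ = (z_{α/2} + z_β)² · (σ₁² + σ₂²/r) / δ²
   = (2.576 + 1.036)² · (10² + 9²/2) / 3.1²
   = 13.0465 · (100 + 40.5) / 9.61
   = 13.0465 · 140.5 / 9.61
   = 190.74
Round up → n₁ = 191; n₂ = r·n₁ = 2 × 191 = 382.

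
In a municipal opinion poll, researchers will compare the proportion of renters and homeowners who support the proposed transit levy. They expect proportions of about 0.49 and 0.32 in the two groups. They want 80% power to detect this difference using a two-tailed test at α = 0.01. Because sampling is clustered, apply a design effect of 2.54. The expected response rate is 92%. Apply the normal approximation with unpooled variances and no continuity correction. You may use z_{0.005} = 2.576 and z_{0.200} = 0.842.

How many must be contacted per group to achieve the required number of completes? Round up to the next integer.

n = 522 per group

n = (z_{α/2} + z_β)² · [p₁(1−p₁) + p₂(1−p₂)] / (p₁ − p₂)²
  = (2.576 + 0.842)² · (0.49·0.51 + 0.32·0.68) / (0.17)²
  = (3.418)² · (0.2499 + 0.2176) / 0.0289
  = 11.6827 · 0.4675 / 0.0289
  = 188.99
Design effect: 2.54 × 188.99 = 480.02.
Adjust for 92% response: 480.02 / 0.92 = 521.76.
Round up → n = 522 per group.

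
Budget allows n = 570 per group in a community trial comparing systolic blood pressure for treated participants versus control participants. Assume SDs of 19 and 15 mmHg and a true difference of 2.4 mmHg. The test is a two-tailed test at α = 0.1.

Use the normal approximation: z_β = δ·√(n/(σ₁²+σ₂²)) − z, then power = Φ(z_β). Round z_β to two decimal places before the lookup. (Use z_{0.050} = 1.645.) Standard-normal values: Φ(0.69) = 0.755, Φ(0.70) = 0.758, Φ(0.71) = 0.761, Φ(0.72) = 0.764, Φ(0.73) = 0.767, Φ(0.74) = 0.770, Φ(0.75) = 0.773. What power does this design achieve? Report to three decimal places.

z_β = δ·√(n/(σ₁²+σ₂²)) − z_{α/2}
    = 2.4 · √(570/586) − 1.645
    = 2.4 · 0.98625 − 1.645
    = 2.3670 − 1.645 = 0.7220 → 0.72
Power = Φ(0.72) = 0.764.

Power ≈ 0.764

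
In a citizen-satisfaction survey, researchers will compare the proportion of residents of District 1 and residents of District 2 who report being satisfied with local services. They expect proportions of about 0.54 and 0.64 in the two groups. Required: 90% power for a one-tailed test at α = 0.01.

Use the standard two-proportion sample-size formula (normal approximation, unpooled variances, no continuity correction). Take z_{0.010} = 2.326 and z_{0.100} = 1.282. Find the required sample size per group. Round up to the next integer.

n = (z_α + z_β)² · [p₁(1−p₁) + p₂(1−p₂)] / (p₁ − p₂)²
  = (2.326 + 1.282)² · (0.54·0.46 + 0.64·0.36) / (-0.10)²
  = (3.608)² · (0.2484 + 0.2304) / 0.0100
  = 13.0177 · 0.4788 / 0.0100
  = 623.29
Round up → n = 624 per group.

n = 624 per group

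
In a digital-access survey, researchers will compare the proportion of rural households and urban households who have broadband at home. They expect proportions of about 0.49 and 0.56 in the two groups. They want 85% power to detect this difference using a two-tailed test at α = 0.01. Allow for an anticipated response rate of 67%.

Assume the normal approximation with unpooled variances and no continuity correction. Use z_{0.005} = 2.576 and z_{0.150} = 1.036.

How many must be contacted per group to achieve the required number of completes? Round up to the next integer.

n = 1973 per group

n = (z_{α/2} + z_β)² · [p₁(1−p₁) + p₂(1−p₂)] / (p₁ − p₂)²
  = (2.576 + 1.036)² · (0.49·0.51 + 0.56·0.44) / (-0.07)²
  = (3.612)² · (0.2499 + 0.2464) / 0.0049
  = 13.0465 · 0.4963 / 0.0049
  = 1321.43
Adjust for 67% response: 1321.43 / 0.67 = 1972.28.
Round up → n = 1973 per group.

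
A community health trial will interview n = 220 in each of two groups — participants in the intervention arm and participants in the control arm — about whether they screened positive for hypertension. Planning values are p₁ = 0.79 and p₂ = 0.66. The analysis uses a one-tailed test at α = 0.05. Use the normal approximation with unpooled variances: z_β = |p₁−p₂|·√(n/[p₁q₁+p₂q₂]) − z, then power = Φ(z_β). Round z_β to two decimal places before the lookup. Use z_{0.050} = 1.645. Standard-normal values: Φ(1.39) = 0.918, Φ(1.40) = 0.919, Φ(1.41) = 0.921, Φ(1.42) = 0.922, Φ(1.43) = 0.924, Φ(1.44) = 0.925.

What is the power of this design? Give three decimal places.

Power ≈ 0.925

z_β = |p₁−p₂|·√(n/[p₁q₁+p₂q₂]) − z_α
    = 0.13 · √(220/0.3903) − 1.645
    = 0.13 · 23.7417 − 1.645
    = 3.0864 − 1.645 = 1.4414 → 1.44
Power = Φ(1.44) = 0.925.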